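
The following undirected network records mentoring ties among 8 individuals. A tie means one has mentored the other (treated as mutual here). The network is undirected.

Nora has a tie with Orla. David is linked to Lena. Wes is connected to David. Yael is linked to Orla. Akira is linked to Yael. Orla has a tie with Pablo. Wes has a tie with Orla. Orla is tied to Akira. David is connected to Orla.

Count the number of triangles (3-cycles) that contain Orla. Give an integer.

Orla's neighbors: Akira, David, Nora, Pablo, Wes, and Yael.
Neighbor pairs that are themselves tied: Orla–Akira–Yael; Orla–David–Wes. Each forms one triangle with Orla, for 2 in total.

2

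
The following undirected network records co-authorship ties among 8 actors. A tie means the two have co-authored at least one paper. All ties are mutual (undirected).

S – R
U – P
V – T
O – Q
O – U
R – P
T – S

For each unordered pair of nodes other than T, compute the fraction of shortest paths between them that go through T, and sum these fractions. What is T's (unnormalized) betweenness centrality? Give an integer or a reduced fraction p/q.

Pairs whose geodesics pass through T — Q–V: 1; V–P: 1; V–U: 1; V–S: 1; V–R: 1; V–O: 1.
All other pairs contribute 0.
Summing the contributions gives betweenness(T) = 6.

6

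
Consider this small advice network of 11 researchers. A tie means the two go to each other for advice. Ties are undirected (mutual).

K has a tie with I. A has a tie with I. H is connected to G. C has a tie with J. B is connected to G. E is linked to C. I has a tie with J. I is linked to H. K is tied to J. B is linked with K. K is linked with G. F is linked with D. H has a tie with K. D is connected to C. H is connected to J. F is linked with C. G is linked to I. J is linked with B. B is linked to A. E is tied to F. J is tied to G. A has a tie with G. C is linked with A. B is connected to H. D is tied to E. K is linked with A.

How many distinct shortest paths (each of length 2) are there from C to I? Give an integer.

The shortest distance is 2. The length-2 paths are: C–A–I; C–J–I.
That gives 2 distinct shortest paths.

2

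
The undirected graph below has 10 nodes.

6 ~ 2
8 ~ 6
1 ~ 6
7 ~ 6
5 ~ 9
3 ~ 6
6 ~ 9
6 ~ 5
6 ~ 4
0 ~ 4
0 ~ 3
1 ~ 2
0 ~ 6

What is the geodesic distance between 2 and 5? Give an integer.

One shortest route is 2 – 6 – 5, which uses 2 edges, and 2 and 5 are not directly tied, so nothing shorter exists. So d(2,5) = 2.

2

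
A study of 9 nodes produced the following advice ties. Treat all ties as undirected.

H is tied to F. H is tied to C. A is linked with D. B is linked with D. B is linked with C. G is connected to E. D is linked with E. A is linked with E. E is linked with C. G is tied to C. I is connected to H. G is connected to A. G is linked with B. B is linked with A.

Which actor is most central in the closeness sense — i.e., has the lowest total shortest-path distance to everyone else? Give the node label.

Farness (sum of distances to all others) for each node — A:17, B:14, C:12, D:18, E:14, F:22, G:14, H:15, I:22.
The smallest farness is 12, for C, so C has the highest closeness.

C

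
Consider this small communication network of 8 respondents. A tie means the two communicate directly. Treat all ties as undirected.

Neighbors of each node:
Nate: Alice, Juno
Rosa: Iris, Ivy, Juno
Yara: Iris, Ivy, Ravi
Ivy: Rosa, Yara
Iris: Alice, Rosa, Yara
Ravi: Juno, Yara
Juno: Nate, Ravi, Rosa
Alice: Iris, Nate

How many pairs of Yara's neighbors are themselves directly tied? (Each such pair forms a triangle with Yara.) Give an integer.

Yara's neighbors are Iris, Ivy, and Ravi, but none of them are tied to each other, so no triangle contains Yara.

0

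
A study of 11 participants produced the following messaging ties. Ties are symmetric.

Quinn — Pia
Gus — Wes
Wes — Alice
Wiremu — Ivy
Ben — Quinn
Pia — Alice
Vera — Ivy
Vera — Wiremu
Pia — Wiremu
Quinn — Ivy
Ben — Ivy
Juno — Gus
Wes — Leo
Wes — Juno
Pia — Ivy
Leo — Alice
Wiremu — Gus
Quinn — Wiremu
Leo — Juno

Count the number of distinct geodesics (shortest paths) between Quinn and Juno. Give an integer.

1

The shortest distance is 3, and the only length-3 path is Quinn–Wiremu–Gus–Juno. So there is exactly 1 shortest path.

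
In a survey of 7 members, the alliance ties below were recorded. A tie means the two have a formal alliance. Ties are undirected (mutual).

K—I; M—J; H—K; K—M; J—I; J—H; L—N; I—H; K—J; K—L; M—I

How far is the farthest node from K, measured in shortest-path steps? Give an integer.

2

Distances from K: H:1, I:1, J:1, L:1, M:1, N:2.
The largest is 2 (to N), so the eccentricity of K is 2.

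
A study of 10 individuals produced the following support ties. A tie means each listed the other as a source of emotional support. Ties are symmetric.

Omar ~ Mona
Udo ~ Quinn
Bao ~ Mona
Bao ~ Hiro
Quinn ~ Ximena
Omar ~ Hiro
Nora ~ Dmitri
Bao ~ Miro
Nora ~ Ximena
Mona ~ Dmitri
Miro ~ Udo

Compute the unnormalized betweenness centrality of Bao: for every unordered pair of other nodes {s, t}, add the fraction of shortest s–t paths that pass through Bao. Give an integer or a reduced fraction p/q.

37/3

Pairs whose geodesics pass through Bao — Mona–Hiro: 1/2; Mona–Miro: 1; Mona–Udo: 1; Mona–Quinn: 1/2; Omar–Miro: 2/2; Omar–Udo: 2/2; Omar–Quinn: 2/3; Hiro–Miro: 1; Hiro–Udo: 1; Hiro–Quinn: 1; Hiro–Ximena: 2/3; Hiro–Nora: 1/2; Hiro–Dmitri: 1/2; Miro–Nora: 1/2 … (+2 more pairs).
All other pairs contribute 0.
Summing the contributions gives betweenness(Bao) = 37/3.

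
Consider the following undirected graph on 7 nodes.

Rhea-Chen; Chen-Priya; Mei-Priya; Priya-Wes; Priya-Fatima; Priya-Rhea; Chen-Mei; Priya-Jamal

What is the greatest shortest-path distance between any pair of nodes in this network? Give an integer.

2

Eccentricity of each node (its greatest distance to any other): Chen:2, Fatima:2, Jamal:2, Mei:2, Priya:1, Rhea:2, Wes:2.
The maximum eccentricity is 2, realized for instance by the pair Chen–Jamal via Chen – Priya – Jamal. So the diameter is 2.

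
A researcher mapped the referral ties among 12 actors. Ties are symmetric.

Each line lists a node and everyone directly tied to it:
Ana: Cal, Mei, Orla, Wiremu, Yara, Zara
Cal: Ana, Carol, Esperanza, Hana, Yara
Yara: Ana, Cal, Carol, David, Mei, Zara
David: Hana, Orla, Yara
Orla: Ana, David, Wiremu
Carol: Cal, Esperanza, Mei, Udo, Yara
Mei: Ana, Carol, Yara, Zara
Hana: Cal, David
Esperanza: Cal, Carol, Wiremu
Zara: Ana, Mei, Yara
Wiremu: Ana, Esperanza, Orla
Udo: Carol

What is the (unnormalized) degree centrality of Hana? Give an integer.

Hana is directly tied to Cal and David. That is 2 neighbors, so the degree of Hana is 2.

2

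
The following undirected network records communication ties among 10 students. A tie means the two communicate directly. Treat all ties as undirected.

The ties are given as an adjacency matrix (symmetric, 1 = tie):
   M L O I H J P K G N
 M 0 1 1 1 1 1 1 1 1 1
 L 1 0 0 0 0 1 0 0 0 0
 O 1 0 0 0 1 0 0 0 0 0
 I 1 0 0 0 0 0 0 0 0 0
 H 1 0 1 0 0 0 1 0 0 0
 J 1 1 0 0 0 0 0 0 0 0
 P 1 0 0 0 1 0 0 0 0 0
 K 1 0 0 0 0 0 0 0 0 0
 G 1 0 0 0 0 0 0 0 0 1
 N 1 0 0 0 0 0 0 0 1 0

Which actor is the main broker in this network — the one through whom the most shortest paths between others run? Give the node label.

M

Unnormalized betweenness of each node: G:0, H:1/2, I:0, J:0, K:0, L:0, M:63/2, N:0, O:0, P:0.
M has the largest value, 63/2, making it the main broker — the node through which the most shortest paths run.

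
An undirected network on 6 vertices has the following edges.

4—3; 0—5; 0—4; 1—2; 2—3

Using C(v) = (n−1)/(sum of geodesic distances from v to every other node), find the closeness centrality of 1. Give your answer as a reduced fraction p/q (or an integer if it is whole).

1/3

Distances from 1: 0:4, 2:1, 3:2, 4:3, 5:5. Sum = 15.
n = 6, so closeness = 5/15 = 1/3.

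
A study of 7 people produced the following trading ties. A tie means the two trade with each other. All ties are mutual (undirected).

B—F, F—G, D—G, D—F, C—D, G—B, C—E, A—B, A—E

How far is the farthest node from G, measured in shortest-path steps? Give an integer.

3

Distances from G: A:2, B:1, C:2, D:1, E:3, F:1.
The largest is 3 (to E), so the eccentricity of G is 3.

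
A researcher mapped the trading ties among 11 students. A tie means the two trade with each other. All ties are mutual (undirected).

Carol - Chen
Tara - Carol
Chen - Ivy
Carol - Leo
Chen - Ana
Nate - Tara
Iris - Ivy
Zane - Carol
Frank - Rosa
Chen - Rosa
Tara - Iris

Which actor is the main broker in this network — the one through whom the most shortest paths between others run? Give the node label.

Chen

Unnormalized betweenness of each node: Ana:0, Carol:25, Chen:26, Frank:0, Iris:2, Ivy:4, Leo:0, Nate:0, Rosa:9, Tara:12, Zane:0.
Chen has the largest value, 26, making it the main broker — the node through which the most shortest paths run.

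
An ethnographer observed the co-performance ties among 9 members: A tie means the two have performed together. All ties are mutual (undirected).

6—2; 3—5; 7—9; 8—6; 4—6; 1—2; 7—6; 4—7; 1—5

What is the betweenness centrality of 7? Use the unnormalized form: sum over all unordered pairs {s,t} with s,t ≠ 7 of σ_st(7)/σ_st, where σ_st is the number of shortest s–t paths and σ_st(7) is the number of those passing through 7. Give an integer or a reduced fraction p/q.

Pairs whose geodesics pass through 7 — 6–9: 1; 5–9: 1; 1–9: 1; 3–9: 1; 8–9: 1; 9–2: 1; 9–4: 1.
All other pairs contribute 0.
Summing the contributions gives betweenness(7) = 7.

7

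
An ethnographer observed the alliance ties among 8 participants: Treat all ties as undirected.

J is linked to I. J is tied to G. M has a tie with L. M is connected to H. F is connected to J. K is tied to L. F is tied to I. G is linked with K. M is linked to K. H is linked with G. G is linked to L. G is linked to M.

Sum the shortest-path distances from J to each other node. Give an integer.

11

Distances from J: F:1, G:1, H:2, I:1, K:2, L:2, M:2.
Sum = 1 + 1 + 2 + 1 + 2 + 2 + 2 = 11.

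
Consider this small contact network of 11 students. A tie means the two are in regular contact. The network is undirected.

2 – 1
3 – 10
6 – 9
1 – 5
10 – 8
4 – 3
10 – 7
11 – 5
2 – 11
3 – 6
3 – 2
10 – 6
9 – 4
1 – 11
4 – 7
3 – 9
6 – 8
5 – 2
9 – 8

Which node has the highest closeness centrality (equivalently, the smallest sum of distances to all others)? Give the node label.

3

Farness (sum of distances to all others) for each node — 1:25, 2:18, 3:15, 4:20, 5:25, 6:19, 7:25, 8:24, 9:19, 10:19, 11:25.
The smallest farness is 15, for 3, so 3 has the highest closeness.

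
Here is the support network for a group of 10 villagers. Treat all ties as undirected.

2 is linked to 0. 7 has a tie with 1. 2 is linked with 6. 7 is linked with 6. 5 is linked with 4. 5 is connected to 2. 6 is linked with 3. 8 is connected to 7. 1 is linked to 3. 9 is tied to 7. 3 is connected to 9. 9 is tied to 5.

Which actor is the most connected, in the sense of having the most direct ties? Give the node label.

7

Degrees — 0:1, 1:2, 2:3, 3:3, 4:1, 5:3, 6:3, 7:4, 8:1, 9:3.
The maximum is 4, attained only by 7.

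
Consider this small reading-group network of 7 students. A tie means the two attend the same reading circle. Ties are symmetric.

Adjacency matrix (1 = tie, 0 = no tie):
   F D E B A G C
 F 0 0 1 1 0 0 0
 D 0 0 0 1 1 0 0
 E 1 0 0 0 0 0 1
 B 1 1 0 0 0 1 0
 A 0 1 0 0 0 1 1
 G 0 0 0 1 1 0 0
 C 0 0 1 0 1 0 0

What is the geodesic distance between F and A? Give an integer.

3

One shortest route is F – B – D – A, which uses 3 edges, and at distance 2 from F we only reach {C, D, G}, which does not include A. So d(F,A) = 3.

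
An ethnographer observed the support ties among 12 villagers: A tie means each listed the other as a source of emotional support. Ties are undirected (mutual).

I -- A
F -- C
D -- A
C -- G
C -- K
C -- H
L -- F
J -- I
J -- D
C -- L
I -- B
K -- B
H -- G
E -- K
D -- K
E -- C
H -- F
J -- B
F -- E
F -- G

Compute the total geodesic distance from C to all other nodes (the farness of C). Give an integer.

19

Distances from C: A:3, B:2, D:2, E:1, F:1, G:1, H:1, I:3, J:3, K:1, L:1.
Sum = 3 + 2 + 2 + 1 + 1 + 1 + 1 + 3 + 3 + 1 + 1 = 19.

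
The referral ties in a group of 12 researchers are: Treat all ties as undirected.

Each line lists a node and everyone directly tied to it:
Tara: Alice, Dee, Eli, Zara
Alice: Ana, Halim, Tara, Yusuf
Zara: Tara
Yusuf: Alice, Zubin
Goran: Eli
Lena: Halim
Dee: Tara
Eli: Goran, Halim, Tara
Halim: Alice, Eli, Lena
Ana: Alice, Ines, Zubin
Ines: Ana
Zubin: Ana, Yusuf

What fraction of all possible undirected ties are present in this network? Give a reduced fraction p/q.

There are 13 edges and 12 nodes, so the maximum possible is C(12,2) = 66.
Density = 13/66.

13/66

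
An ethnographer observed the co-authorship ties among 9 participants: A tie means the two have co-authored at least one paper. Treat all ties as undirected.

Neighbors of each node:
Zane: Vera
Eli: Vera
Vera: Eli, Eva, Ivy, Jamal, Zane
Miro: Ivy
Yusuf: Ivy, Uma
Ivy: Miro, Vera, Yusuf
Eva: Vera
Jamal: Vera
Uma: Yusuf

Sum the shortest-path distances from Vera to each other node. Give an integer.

12

Distances from Vera: Eli:1, Eva:1, Ivy:1, Jamal:1, Miro:2, Uma:3, Yusuf:2, Zane:1.
Sum = 1 + 1 + 1 + 1 + 2 + 3 + 2 + 1 = 12.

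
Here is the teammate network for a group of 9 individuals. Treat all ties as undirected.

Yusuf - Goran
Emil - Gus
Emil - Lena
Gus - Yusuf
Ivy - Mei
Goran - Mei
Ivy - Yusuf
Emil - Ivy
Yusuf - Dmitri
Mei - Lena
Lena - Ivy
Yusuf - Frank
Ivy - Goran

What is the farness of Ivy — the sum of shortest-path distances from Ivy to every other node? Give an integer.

11

Distances from Ivy: Dmitri:2, Emil:1, Frank:2, Goran:1, Gus:2, Lena:1, Mei:1, Yusuf:1.
Sum = 2 + 1 + 2 + 1 + 2 + 1 + 1 + 1 = 11.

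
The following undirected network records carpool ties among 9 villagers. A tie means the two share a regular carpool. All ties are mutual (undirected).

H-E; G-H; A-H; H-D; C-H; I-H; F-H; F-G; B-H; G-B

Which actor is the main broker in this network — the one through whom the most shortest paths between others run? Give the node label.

Unnormalized betweenness of each node: A:0, B:0, C:0, D:0, E:0, F:0, G:1/2, H:51/2, I:0.
H has the largest value, 51/2, making it the main broker — the node through which the most shortest paths run.

H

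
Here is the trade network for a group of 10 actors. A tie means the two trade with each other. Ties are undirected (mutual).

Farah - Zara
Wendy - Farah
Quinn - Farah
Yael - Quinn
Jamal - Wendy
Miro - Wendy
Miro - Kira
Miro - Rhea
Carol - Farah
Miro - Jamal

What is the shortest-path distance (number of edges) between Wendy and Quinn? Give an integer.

One shortest route is Wendy – Farah – Quinn, which uses 2 edges, and Wendy and Quinn are not directly tied, so nothing shorter exists. So d(Wendy,Quinn) = 2.

2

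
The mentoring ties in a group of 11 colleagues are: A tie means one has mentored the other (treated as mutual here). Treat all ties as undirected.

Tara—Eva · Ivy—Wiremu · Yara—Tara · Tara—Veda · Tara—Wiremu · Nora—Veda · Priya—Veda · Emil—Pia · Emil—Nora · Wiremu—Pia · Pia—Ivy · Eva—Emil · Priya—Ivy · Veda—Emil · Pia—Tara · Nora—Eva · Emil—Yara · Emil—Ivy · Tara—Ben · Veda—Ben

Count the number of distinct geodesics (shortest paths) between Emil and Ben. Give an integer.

1

The shortest distance is 2, and the only length-2 path is Emil–Veda–Ben. So there is exactly 1 shortest path.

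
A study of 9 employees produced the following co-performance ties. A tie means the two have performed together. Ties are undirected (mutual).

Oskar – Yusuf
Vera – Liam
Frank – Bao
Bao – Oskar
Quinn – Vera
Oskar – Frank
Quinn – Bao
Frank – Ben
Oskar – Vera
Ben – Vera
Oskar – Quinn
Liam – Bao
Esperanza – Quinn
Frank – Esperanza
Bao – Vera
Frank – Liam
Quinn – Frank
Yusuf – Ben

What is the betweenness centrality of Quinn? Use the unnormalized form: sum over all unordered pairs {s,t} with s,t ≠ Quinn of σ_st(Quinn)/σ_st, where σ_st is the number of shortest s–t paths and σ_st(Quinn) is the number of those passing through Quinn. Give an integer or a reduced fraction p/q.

Pairs whose geodesics pass through Quinn — Vera–Frank: 1/5; Vera–Esperanza: 1; Bao–Esperanza: 1/2; Yusuf–Esperanza: 1/3; Esperanza–Oskar: 1/2.
All other pairs contribute 0.
Summing the contributions gives betweenness(Quinn) = 38/15.

38/15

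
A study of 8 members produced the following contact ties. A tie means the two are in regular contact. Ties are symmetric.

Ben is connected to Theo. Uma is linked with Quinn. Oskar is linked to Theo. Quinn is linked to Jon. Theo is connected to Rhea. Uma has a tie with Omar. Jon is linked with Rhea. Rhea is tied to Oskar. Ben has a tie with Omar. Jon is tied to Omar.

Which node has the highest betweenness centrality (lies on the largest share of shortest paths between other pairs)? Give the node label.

Unnormalized betweenness of each node: Ben:17/6, Jon:43/6, Omar:17/3, Oskar:0, Quinn:4/3, Rhea:31/6, Theo:17/6, Uma:1.
Jon has the largest value, 43/6, making it the main broker — the node through which the most shortest paths run.

Jon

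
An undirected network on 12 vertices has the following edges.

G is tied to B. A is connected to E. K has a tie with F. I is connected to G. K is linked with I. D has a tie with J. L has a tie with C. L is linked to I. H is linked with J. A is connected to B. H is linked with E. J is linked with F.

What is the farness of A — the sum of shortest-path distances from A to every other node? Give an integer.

Distances from A: B:1, C:5, D:4, E:1, F:4, G:2, H:2, I:3, J:3, K:4, L:4.
Sum = 1 + 5 + 4 + 1 + 4 + 2 + 2 + 3 + 3 + 4 + 4 = 33.

33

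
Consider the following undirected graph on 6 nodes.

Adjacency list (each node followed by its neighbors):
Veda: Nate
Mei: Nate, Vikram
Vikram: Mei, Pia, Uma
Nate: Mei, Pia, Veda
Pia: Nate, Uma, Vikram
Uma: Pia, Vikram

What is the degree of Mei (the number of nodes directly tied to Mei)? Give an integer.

2

Mei is directly tied to Nate and Vikram. That is 2 neighbors, so the degree of Mei is 2.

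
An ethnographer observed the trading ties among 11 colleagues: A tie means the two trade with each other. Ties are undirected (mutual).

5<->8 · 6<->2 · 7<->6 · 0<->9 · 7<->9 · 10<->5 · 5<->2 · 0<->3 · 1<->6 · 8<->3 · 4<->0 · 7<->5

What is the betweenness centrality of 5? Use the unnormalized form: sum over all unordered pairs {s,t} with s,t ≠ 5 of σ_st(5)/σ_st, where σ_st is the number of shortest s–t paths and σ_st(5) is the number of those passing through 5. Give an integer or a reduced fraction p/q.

Pairs whose geodesics pass through 5 — 3–10: 1; 3–1: 2/3; 3–6: 2/3; 3–2: 1; 3–7: 1/2; 10–1: 2/2; 10–6: 2/2; 10–4: 2/2; 10–0: 2/2; 10–2: 1; 10–9: 1; 10–7: 1; 10–8: 1; 1–8: 2/2 … (+8 more pairs).
All other pairs contribute 0.
Summing the contributions gives betweenness(5) = 56/3.

56/3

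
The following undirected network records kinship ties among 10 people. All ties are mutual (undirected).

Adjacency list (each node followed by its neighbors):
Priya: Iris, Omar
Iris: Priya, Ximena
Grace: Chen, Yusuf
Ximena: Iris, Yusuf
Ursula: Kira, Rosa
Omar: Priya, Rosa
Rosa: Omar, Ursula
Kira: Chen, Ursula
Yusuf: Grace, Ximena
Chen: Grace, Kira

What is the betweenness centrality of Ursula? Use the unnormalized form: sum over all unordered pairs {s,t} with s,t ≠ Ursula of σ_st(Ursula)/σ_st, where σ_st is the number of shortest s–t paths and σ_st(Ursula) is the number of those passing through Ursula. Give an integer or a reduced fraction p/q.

8

Pairs whose geodesics pass through Ursula — Iris–Kira: 1/2; Yusuf–Rosa: 1/2; Grace–Rosa: 1; Grace–Omar: 1/2; Chen–Rosa: 1; Chen–Omar: 1; Chen–Priya: 1/2; Kira–Rosa: 1; Kira–Omar: 1; Kira–Priya: 1.
All other pairs contribute 0.
Summing the contributions gives betweenness(Ursula) = 8.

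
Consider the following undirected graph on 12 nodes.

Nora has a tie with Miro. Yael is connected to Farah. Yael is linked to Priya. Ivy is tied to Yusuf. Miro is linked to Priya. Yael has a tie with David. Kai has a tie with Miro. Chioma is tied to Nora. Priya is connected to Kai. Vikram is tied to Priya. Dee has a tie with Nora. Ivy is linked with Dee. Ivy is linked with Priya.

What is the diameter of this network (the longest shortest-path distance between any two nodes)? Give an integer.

5

Eccentricity of each node (its greatest distance to any other): Chioma:5, David:5, Dee:4, Farah:5, Ivy:3, Kai:3, Miro:3, Nora:4, Priya:3, Vikram:4, Yael:4, Yusuf:4.
The maximum eccentricity is 5, realized for instance by the pair David–Chioma via David – Yael – Priya – Miro – Nora – Chioma. So the diameter is 5.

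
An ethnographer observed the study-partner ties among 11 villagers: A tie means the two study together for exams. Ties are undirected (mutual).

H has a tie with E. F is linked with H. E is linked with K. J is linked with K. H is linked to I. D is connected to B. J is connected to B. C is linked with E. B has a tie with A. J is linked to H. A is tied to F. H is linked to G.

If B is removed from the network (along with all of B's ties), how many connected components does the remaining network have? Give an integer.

Without B, the remaining ties split the others into: {A, C, E, F, G, H, I, J, K}; {D}.
That's 2 separate components.

2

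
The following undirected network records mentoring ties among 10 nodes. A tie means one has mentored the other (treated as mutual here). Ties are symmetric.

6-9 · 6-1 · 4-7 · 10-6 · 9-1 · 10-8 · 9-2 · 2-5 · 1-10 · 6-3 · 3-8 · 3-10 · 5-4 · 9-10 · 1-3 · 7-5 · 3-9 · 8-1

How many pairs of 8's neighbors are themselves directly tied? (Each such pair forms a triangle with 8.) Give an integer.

8's neighbors: 1, 3, and 10.
Neighbor pairs that are themselves tied: 8–1–3; 8–1–10; 8–3–10. Each forms one triangle with 8, for 3 in total.

3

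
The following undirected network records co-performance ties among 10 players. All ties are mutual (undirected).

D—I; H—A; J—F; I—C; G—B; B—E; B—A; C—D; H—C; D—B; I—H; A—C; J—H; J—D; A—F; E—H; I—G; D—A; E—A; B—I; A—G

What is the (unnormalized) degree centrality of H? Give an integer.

H is directly tied to A, C, E, I, and J. That is 5 neighbors, so the degree of H is 5.

5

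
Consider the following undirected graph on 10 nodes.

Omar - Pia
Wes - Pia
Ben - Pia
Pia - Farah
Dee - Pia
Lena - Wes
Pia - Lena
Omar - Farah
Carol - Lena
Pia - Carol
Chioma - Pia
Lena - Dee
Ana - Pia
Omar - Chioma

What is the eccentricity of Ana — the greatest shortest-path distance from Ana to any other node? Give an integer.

2

Distances from Ana: Ben:2, Carol:2, Chioma:2, Dee:2, Farah:2, Lena:2, Omar:2, Pia:1, Wes:2.
The largest is 2 (to Ben, Wes, Lena, Carol, Chioma, Omar, Farah, and Dee), so the eccentricity of Ana is 2.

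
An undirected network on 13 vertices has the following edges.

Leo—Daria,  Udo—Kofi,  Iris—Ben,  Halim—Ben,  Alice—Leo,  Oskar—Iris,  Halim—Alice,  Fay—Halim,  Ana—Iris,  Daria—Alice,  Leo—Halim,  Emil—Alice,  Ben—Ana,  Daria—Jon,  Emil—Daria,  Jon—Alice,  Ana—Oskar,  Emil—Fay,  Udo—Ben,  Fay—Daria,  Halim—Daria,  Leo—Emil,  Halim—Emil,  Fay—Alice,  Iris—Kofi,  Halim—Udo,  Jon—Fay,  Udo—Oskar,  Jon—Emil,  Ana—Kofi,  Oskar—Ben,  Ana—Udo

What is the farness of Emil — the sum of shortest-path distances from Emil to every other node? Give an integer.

Distances from Emil: Alice:1, Ana:3, Ben:2, Daria:1, Fay:1, Halim:1, Iris:3, Jon:1, Kofi:3, Leo:1, Oskar:3, Udo:2.
Sum = 1 + 3 + 2 + 1 + 1 + 1 + 3 + 1 + 3 + 1 + 3 + 2 = 22.

22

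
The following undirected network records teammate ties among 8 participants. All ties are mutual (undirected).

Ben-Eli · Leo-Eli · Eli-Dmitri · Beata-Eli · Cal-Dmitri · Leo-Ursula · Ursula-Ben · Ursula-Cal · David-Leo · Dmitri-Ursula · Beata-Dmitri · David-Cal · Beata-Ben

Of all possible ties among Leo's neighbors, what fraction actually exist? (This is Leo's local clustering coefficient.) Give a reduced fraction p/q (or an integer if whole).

Leo's neighbors: David, Eli, and Ursula (k = 3).
Possible neighbor pairs: C(3,2) = 3. Edges among them: none → e = 0.
Clustering(Leo) = 0/3 = 0.

0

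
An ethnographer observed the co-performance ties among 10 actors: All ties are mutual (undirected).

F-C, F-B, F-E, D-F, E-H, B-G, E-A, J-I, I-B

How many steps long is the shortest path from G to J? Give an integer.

One shortest route is G – B – I – J, which uses 3 edges, and at distance 2 from G we only reach {F, I}, which does not include J. So d(G,J) = 3.

3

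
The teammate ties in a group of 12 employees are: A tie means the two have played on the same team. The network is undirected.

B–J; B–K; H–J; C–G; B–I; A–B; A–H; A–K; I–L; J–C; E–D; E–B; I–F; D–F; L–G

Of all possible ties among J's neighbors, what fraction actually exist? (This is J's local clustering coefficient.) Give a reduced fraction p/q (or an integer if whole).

0

J's neighbors: B, C, and H (k = 3).
Possible neighbor pairs: C(3,2) = 3. Edges among them: none → e = 0.
Clustering(J) = 0/3 = 0.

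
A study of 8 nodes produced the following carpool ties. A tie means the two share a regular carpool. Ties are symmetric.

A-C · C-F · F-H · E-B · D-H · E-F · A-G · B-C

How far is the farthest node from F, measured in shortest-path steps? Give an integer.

Distances from F: A:2, B:2, C:1, D:2, E:1, G:3, H:1.
The largest is 3 (to G), so the eccentricity of F is 3.

3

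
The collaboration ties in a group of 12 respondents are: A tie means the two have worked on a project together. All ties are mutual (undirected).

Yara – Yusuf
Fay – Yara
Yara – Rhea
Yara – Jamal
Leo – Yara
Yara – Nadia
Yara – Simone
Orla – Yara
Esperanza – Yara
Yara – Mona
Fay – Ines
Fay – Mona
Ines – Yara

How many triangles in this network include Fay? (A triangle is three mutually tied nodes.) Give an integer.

2

Fay's neighbors: Ines, Mona, and Yara.
Neighbor pairs that are themselves tied: Fay–Ines–Yara; Fay–Mona–Yara. Each forms one triangle with Fay, for 2 in total.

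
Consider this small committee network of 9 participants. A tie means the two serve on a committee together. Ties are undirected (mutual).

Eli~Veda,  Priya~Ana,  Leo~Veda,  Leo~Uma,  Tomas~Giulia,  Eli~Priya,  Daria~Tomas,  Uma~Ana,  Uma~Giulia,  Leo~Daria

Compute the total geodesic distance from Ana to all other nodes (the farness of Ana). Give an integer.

17

Distances from Ana: Daria:3, Eli:2, Giulia:2, Leo:2, Priya:1, Tomas:3, Uma:1, Veda:3.
Sum = 3 + 2 + 2 + 2 + 1 + 3 + 1 + 3 = 17.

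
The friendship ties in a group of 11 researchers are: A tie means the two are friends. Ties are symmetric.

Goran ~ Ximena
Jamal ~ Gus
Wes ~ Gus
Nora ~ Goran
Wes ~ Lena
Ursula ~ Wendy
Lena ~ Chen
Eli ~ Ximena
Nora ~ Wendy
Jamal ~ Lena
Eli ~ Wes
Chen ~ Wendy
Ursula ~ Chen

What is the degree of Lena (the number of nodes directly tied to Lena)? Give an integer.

3

Lena is directly tied to Chen, Jamal, and Wes. That is 3 neighbors, so the degree of Lena is 3.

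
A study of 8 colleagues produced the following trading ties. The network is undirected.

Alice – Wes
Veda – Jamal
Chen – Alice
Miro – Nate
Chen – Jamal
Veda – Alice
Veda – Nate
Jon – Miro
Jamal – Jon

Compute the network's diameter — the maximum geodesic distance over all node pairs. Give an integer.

Eccentricity of each node (its greatest distance to any other): Alice:3, Chen:3, Jamal:3, Jon:4, Miro:4, Nate:3, Veda:2, Wes:4.
The maximum eccentricity is 4, realized for instance by the pair Miro–Wes via Miro – Nate – Veda – Alice – Wes. So the diameter is 4.

4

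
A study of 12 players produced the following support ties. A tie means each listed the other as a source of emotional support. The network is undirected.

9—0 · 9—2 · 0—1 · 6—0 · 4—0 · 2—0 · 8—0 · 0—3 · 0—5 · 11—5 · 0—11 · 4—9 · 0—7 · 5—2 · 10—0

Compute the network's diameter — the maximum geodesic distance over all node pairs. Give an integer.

Eccentricity of each node (its greatest distance to any other): 0:1, 1:2, 2:2, 3:2, 4:2, 5:2, 6:2, 7:2, 8:2, 9:2, 10:2, 11:2.
The maximum eccentricity is 2, realized for instance by the pair 1–4 via 1 – 0 – 4. So the diameter is 2.

2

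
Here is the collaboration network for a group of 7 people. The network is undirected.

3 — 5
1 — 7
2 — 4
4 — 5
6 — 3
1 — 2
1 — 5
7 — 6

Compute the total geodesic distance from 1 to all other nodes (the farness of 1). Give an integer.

9

Distances from 1: 2:1, 3:2, 4:2, 5:1, 6:2, 7:1.
Sum = 1 + 2 + 2 + 1 + 2 + 1 = 9.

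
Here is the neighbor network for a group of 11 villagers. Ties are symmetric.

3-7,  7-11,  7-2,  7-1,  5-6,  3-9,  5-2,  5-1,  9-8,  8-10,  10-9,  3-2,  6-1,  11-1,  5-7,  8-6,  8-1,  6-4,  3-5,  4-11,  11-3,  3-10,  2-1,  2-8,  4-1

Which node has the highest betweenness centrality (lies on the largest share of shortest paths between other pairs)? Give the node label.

Unnormalized betweenness of each node: 1:7, 2:17/12, 3:25/3, 4:1/2, 5:25/12, 6:2, 7:11/12, 8:20/3, 9:1/3, 10:1/3, 11:29/12.
3 has the largest value, 25/3, making it the main broker — the node through which the most shortest paths run.

3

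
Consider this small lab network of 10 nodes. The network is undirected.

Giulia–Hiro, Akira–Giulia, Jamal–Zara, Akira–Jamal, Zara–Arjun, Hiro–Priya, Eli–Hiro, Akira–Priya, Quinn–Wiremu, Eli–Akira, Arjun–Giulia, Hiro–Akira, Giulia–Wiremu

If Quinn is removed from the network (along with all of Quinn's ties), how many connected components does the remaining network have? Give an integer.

1

Quinn's neighbors (Wiremu) remain reachable from one another through other ties, so the rest of the network stays in one piece.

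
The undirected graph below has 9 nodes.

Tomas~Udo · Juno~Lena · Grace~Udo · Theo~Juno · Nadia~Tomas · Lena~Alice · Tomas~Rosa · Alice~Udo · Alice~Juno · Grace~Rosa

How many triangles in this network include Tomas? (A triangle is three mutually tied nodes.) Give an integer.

0

Tomas's neighbors are Nadia, Rosa, and Udo, but none of them are tied to each other, so no triangle contains Tomas.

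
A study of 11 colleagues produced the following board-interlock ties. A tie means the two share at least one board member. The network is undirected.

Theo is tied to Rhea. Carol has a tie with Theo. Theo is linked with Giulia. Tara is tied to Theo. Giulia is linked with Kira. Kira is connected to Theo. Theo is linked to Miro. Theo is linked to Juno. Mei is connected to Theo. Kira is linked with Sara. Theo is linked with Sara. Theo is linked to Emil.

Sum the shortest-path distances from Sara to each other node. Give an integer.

18

Distances from Sara: Carol:2, Emil:2, Giulia:2, Juno:2, Kira:1, Mei:2, Miro:2, Rhea:2, Tara:2, Theo:1.
Sum = 2 + 2 + 2 + 2 + 1 + 2 + 2 + 2 + 2 + 1 = 18.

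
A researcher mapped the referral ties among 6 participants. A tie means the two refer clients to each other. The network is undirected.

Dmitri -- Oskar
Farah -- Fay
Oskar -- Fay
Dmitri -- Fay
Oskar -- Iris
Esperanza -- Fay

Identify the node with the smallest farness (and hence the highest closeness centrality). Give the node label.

Fay

Farness (sum of distances to all others) for each node — Dmitri:8, Esperanza:10, Farah:10, Fay:6, Iris:11, Oskar:7.
The smallest farness is 6, for Fay, so Fay has the highest closeness.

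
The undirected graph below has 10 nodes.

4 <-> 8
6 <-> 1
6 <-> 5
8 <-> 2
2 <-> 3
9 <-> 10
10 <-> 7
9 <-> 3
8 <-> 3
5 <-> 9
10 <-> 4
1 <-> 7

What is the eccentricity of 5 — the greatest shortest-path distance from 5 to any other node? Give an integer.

3

Distances from 5: 1:2, 2:3, 3:2, 4:3, 6:1, 7:3, 8:3, 9:1, 10:2.
The largest is 3 (to 7, 2, 8, and 4), so the eccentricity of 5 is 3.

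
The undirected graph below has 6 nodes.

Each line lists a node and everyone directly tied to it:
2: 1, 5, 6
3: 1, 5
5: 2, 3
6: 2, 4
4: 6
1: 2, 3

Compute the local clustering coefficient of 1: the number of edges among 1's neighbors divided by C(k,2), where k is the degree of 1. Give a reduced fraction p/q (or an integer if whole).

1's neighbors: 2 and 3 (k = 2).
Possible neighbor pairs: C(2,2) = 1. Edges among them: none → e = 0.
Clustering(1) = 0/1.

0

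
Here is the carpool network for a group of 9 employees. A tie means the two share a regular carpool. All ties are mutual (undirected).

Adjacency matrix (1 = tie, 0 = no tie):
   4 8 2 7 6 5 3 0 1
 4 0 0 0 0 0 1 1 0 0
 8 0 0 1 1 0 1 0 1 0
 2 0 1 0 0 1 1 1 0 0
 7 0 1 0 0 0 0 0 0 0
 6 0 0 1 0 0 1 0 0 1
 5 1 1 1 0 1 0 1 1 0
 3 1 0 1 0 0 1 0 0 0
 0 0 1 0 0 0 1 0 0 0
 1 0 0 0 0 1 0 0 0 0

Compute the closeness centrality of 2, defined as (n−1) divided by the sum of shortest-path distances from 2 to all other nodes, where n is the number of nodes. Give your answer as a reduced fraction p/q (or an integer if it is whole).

Distances from 2: 0:2, 1:2, 3:1, 4:2, 5:1, 6:1, 7:2, 8:1. Sum = 12.
n = 9, so closeness = 8/12 = 2/3.

2/3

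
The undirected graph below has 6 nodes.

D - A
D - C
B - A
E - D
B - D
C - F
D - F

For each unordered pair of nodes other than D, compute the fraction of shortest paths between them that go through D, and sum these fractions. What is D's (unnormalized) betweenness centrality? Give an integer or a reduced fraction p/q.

8

Pairs whose geodesics pass through D — E–C: 1; E–F: 1; E–B: 1; E–A: 1; C–B: 1; C–A: 1; F–B: 1; F–A: 1.
All other pairs contribute 0.
Summing the contributions gives betweenness(D) = 8.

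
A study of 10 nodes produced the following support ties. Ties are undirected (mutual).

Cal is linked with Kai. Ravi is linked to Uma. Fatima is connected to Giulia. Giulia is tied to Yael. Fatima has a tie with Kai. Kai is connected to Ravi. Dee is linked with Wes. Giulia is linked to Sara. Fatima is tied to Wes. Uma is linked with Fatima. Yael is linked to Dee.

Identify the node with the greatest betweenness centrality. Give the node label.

Unnormalized betweenness of each node: Cal:0, Dee:1, Fatima:23, Giulia:13, Kai:11, Ravi:1, Sara:0, Uma:3, Wes:5, Yael:2.
Fatima has the largest value, 23, making it the main broker — the node through which the most shortest paths run.

Fatima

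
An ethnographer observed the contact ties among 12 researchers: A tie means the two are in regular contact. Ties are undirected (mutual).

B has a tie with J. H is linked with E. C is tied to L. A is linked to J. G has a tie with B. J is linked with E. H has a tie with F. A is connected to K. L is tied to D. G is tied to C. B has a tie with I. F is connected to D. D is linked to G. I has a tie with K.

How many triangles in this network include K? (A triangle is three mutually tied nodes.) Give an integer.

0

K's neighbors are A and I, but none of them are tied to each other, so no triangle contains K.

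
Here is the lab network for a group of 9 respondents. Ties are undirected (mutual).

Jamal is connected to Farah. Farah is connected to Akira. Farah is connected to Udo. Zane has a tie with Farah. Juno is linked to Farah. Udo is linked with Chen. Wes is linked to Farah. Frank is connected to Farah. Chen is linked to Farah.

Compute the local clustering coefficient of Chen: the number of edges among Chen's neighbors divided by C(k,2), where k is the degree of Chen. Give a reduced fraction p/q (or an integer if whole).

1

Chen's neighbors: Farah and Udo (k = 2).
Possible neighbor pairs: C(2,2) = 1. Edges among them: Farah–Udo → e = 1.
Clustering(Chen) = 1/1.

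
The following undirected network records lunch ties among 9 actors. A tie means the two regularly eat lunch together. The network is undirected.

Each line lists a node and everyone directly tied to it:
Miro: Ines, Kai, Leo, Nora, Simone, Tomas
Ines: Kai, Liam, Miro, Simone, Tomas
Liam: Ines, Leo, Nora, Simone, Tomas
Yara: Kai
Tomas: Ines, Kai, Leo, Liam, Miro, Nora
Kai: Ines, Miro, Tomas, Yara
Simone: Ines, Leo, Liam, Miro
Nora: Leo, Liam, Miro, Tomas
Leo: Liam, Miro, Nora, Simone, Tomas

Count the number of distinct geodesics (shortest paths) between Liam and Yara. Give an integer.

The shortest distance is 3. The length-3 paths are: Liam–Tomas–Kai–Yara; Liam–Ines–Kai–Yara.
That gives 2 distinct shortest paths.

2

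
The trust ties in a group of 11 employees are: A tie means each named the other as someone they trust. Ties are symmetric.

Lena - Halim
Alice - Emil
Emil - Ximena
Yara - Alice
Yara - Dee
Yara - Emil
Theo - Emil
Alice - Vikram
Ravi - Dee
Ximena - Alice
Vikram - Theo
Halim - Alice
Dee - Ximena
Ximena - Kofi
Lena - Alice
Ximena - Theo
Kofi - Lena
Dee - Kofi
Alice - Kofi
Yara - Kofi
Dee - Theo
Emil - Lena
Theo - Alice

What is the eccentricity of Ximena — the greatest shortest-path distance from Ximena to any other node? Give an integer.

2

Distances from Ximena: Alice:1, Dee:1, Emil:1, Halim:2, Kofi:1, Lena:2, Ravi:2, Theo:1, Vikram:2, Yara:2.
The largest is 2 (to Vikram, Yara, Lena, Ravi, and Halim), so the eccentricity of Ximena is 2.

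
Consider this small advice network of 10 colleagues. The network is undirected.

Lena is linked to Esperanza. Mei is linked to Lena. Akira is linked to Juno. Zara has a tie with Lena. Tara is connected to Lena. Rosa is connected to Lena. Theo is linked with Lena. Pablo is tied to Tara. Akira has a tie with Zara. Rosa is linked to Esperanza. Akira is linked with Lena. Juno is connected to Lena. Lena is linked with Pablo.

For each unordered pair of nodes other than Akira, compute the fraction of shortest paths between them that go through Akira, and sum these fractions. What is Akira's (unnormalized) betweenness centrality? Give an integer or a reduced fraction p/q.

1/2

Pairs whose geodesics pass through Akira — Juno–Zara: 1/2.
All other pairs contribute 0.
Summing the contributions gives betweenness(Akira) = 1/2.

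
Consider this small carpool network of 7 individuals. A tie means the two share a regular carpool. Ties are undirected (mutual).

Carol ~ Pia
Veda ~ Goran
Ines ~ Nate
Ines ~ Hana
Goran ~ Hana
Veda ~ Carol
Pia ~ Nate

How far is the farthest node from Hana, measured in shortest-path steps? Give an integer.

3

Distances from Hana: Carol:3, Goran:1, Ines:1, Nate:2, Pia:3, Veda:2.
The largest is 3 (to Carol and Pia), so the eccentricity of Hana is 3.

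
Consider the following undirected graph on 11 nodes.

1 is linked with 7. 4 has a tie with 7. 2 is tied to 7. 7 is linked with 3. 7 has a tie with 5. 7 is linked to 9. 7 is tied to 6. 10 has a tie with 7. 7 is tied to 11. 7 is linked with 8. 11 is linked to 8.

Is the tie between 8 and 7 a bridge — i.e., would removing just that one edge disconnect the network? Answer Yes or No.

No

Even without that edge, 8 still reaches 7 via 8 – 11 – 7, so the network stays connected. Not a bridge.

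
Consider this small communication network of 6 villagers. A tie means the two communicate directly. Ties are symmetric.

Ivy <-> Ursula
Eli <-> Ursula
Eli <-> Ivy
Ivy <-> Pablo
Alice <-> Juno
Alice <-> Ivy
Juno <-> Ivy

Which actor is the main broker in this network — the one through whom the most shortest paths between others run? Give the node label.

Unnormalized betweenness of each node: Alice:0, Eli:0, Ivy:8, Juno:0, Pablo:0, Ursula:0.
Ivy has the largest value, 8, making it the main broker — the node through which the most shortest paths run.

Ivy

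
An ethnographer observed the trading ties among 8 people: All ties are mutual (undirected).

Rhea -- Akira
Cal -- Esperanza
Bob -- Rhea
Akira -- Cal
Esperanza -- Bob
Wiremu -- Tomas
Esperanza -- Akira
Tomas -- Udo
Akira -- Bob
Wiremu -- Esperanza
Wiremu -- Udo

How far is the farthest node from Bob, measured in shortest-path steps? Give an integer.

Distances from Bob: Akira:1, Cal:2, Esperanza:1, Rhea:1, Tomas:3, Udo:3, Wiremu:2.
The largest is 3 (to Tomas and Udo), so the eccentricity of Bob is 3.

3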